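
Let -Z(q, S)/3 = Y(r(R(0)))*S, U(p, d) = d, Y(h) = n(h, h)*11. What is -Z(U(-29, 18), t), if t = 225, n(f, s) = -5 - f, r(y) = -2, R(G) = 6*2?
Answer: -22275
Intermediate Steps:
R(G) = 12
Y(h) = -55 - 11*h (Y(h) = (-5 - h)*11 = -55 - 11*h)
Z(q, S) = 99*S (Z(q, S) = -3*(-55 - 11*(-2))*S = -3*(-55 + 22)*S = -(-99)*S = 99*S)
-Z(U(-29, 18), t) = -99*225 = -1*22275 = -22275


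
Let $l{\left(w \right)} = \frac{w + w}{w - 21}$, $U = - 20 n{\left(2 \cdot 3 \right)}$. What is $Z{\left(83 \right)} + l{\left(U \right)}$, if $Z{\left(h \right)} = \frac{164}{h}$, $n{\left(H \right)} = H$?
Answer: $\frac{14348}{3901} \approx 3.678$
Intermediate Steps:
$U = -120$ ($U = - 20 \cdot 2 \cdot 3 = \left(-20\right) 6 = -120$)
$l{\left(w \right)} = \frac{2 w}{-21 + w}$
$Z{\left(83 \right)} + l{\left(U \right)} = \frac{164}{83} + 2 \left(-120\right) \frac{1}{-21 - 120} = 164 \cdot \frac{1}{83} + 2 \left(-120\right) \frac{1}{-141} = \frac{164}{83} + 2 \left(-120\right) \left(- \frac{1}{141}\right) = \frac{164}{83} + \frac{80}{47} = \frac{14348}{3901}$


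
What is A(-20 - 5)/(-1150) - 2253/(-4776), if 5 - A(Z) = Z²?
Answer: 185069/183080 ≈ 1.0109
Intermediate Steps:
A(Z) = 5 - Z²
A(-20 - 5)/(-1150) - 2253/(-4776) = (5 - (-20 - 5)²)/(-1150) - 2253/(-4776) = (5 - 1*(-25)²)*(-1/1150) - 2253*(-1/4776) = (5 - 1*625)*(-1/1150) + 751/1592 = (5 - 625)*(-1/1150) + 751/1592 = -620*(-1/1150) + 751/1592 = 62/115 + 751/1592 = 185069/183080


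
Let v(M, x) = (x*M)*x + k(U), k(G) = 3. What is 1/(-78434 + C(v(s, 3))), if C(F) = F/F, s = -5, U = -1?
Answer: -1/78433 ≈ -1.2750e-5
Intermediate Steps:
v(M, x) = 3 + M*x² (v(M, x) = (x*M)*x + 3 = (M*x)*x + 3 = M*x² + 3 = 3 + M*x²)
C(F) = 1
1/(-78434 + C(v(s, 3))) = 1/(-78434 + 1) = 1/(-78433) = -1/78433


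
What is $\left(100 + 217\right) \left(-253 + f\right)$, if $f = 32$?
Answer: $-70057$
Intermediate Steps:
$\left(100 + 217\right) \left(-253 + f\right) = \left(100 + 217\right) \left(-253 + 32\right) = 317 \left(-221\right) = -70057$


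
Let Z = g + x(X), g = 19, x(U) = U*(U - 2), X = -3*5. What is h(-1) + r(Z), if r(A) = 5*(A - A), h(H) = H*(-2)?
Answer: 2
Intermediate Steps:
X = -15
h(H) = -2*H
x(U) = U*(-2 + U)
Z = 274 (Z = 19 - 15*(-2 - 15) = 19 - 15*(-17) = 19 + 255 = 274)
r(A) = 0 (r(A) = 5*0 = 0)
h(-1) + r(Z) = -2*(-1) + 0 = 2 + 0 = 2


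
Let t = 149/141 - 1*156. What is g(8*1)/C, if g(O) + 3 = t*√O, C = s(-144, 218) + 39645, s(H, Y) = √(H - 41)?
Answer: -23787/314345242 - 57741621*√2/7387113187 + 3*I*√185/1571726210 + 21847*I*√370/110806697805 ≈ -0.01113 + 3.8185e-6*I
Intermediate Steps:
s(H, Y) = √(-41 + H)
C = 39645 + I*√185 (C = √(-41 - 144) + 39645 = √(-185) + 39645 = I*√185 + 39645 = 39645 + I*√185 ≈ 39645.0 + 13.601*I)
t = -21847/141 (t = 149*(1/141) - 156 = 149/141 - 156 = -21847/141 ≈ -154.94)
g(O) = -3 - 21847*√O/141
g(8*1)/C = (-3 - 21847*2*√2/141)/(39645 + I*√185) = (-3 - 43694*√2/141)/(39645 + I*√185)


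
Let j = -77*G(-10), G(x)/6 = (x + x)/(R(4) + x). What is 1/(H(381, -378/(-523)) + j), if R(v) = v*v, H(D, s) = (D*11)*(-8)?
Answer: -1/31988 ≈ -3.1262e-5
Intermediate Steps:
H(D, s) = -88*D (H(D, s) = (11*D)*(-8) = -88*D)
R(v) = v²
G(x) = 12*x/(16 + x) (G(x) = 6*((x + x)/(4² + x)) = 6*((2*x)/(16 + x)) = 6*(2*x/(16 + x)) = 12*x/(16 + x))
j = 1540 (j = -924*(-10)/(16 - 10) = -924*(-10)/6 = -77*(-20) = 1540)
1/(H(381, -378/(-523)) + j) = 1/(-88*381 + 1540) = 1/(-33528 + 1540) = 1/(-31988) = -1/31988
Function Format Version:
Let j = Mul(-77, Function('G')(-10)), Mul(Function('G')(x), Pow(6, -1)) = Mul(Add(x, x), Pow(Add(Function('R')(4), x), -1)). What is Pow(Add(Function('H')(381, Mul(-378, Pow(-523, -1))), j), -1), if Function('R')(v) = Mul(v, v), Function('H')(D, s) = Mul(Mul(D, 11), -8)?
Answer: Rational(-1, 31988) ≈ -3.1262e-5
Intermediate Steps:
Function('H')(D, s) = Mul(-88, D) (Function('H')(D, s) = Mul(Mul(11, D), -8) = Mul(-88, D))
Function('R')(v) = Pow(v, 2)
Function('G')(x) = Mul(12, x, Pow(Add(16, x), -1)) (Function('G')(x) = Mul(6, Mul(Add(x, x), Pow(Add(Pow(4, 2), x), -1))) = Mul(6, Mul(Mul(2, x), Pow(Add(16, x), -1))) = Mul(6, Mul(2, x, Pow(Add(16, x), -1))) = Mul(12, x, Pow(Add(16, x), -1)))
j = 1540 (j = Mul(-77, Mul(12, -10, Pow(Add(16, -10), -1))) = Mul(-77, Mul(12, -10, Pow(6, -1))) = Mul(-77, Mul(12, -10, Rational(1, 6))) = Mul(-77, -20) = 1540)
Pow(Add(Function('H')(381, Mul(-378, Pow(-523, -1))), j), -1) = Pow(Add(Mul(-88, 381), 1540), -1) = Pow(Add(-33528, 1540), -1) = Pow(-31988, -1) = Rational(-1, 31988)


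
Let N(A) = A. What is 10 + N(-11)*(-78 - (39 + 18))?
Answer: 1495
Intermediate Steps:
10 + N(-11)*(-78 - (39 + 18)) = 10 - 11*(-78 - (39 + 18)) = 10 - 11*(-78 - 1*57) = 10 - 11*(-78 - 57) = 10 - 11*(-135) = 10 + 1485 = 1495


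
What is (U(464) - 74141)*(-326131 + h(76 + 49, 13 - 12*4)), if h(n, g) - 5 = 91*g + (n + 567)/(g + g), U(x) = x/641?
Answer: 78253092195261/3205 ≈ 2.4416e+10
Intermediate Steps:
U(x) = x/641 (U(x) = x*(1/641) = x/641)
h(n, g) = 5 + 91*g + (567 + n)/(2*g) (h(n, g) = 5 + (91*g + (n + 567)/(g + g)) = 5 + (91*g + (567 + n)/((2*g))) = 5 + (91*g + (567 + n)*(1/(2*g))) = 5 + (91*g + (567 + n)/(2*g)) = 5 + 91*g + (567 + n)/(2*g))
(U(464) - 74141)*(-326131 + h(76 + 49, 13 - 12*4)) = ((1/641)*464 - 74141)*(-326131 + (567 + (76 + 49) + 2*(13 - 12*4)*(5 + 91*(13 - 12*4)))/(2*(13 - 12*4))) = (464/641 - 74141)*(-326131 + (567 + 125 + 2*(13 - 48)*(5 + 91*(13 - 48)))/(2*(13 - 48))) = -47523917*(-326131 + (½)*(567 + 125 + 2*(-35)*(5 + 91*(-35)))/(-35))/641 = -47523917*(-326131 + (½)*(-1/35)*(567 + 125 + 2*(-35)*(5 - 3185)))/641 = -47523917*(-326131 + (½)*(-1/35)*(567 + 125 + 2*(-35)*(-3180)))/641 = -47523917*(-326131 + (½)*(-1/35)*(567 + 125 + 222600))/641 = -47523917*(-326131 + (½)*(-1/35)*223292)/641 = -47523917*(-326131 - 111646/35)/641 = -47523917/641*(-11526231/35) = 78253092195261/3205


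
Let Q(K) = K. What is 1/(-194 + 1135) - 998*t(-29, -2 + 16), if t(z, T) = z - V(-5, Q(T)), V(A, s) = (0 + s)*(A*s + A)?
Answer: -958839477/941 ≈ -1.0190e+6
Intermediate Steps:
V(A, s) = s*(A + A*s)
t(z, T) = z + 5*T*(1 + T) (t(z, T) = z - (-5)*T*(1 + T) = z + 5*T*(1 + T))
1/(-194 + 1135) - 998*t(-29, -2 + 16) = 1/(-194 + 1135) - 998*(-29 + 5*(-2 + 16)*(1 + (-2 + 16))) = 1/941 - 998*(-29 + 5*14*(1 + 14)) = 1/941 - 998*(-29 + 5*14*15) = 1/941 - 998*(-29 + 1050) = 1/941 - 998*1021 = 1/941 - 1018958 = -958839477/941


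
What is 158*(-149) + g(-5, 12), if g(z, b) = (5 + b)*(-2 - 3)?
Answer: -23627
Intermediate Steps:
g(z, b) = -25 - 5*b (g(z, b) = (5 + b)*(-5) = -25 - 5*b)
158*(-149) + g(-5, 12) = 158*(-149) + (-25 - 5*12) = -23542 + (-25 - 60) = -23542 - 85 = -23627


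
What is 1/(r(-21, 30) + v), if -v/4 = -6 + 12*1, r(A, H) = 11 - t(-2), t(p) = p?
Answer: -1/11 ≈ -0.090909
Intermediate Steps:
r(A, H) = 13 (r(A, H) = 11 - 1*(-2) = 11 + 2 = 13)
v = -24 (v = -4*(-6 + 12*1) = -4*(-6 + 12) = -4*6 = -24)
1/(r(-21, 30) + v) = 1/(13 - 24) = 1/(-11) = -1/11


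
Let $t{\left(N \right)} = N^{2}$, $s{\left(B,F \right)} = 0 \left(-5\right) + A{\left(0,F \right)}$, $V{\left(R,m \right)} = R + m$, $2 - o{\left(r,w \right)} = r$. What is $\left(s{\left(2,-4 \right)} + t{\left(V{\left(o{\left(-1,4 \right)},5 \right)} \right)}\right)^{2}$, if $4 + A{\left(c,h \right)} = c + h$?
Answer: $3136$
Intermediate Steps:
$A{\left(c,h \right)} = -4 + c + h$ ($A{\left(c,h \right)} = -4 + \left(c + h\right) = -4 + c + h$)
$o{\left(r,w \right)} = 2 - r$
$s{\left(B,F \right)} = -4 + F$ ($s{\left(B,F \right)} = 0 \left(-5\right) + \left(-4 + 0 + F\right) = 0 + \left(-4 + F\right) = -4 + F$)
$\left(s{\left(2,-4 \right)} + t{\left(V{\left(o{\left(-1,4 \right)},5 \right)} \right)}\right)^{2} = \left(\left(-4 - 4\right) + \left(\left(2 - -1\right) + 5\right)^{2}\right)^{2} = \left(-8 + \left(\left(2 + 1\right) + 5\right)^{2}\right)^{2} = \left(-8 + \left(3 + 5\right)^{2}\right)^{2} = \left(-8 + 8^{2}\right)^{2} = \left(-8 + 64\right)^{2} = 56^{2} = 3136$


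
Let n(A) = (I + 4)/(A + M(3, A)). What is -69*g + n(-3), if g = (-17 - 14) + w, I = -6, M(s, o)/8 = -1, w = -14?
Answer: 34157/11 ≈ 3105.2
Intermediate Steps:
M(s, o) = -8 (M(s, o) = 8*(-1) = -8)
g = -45 (g = (-17 - 14) - 14 = -31 - 14 = -45)
n(A) = -2/(-8 + A) (n(A) = (-6 + 4)/(A - 8) = -2/(-8 + A))
-69*g + n(-3) = -69*(-45) - 2/(-8 - 3) = 3105 - 2/(-11) = 3105 - 2*(-1/11) = 3105 + 2/11 = 34157/11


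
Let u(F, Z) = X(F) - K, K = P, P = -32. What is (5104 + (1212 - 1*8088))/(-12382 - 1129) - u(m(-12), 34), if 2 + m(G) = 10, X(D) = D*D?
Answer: -1295284/13511 ≈ -95.869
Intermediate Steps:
X(D) = D²
m(G) = 8 (m(G) = -2 + 10 = 8)
K = -32
u(F, Z) = 32 + F² (u(F, Z) = F² - 1*(-32) = F² + 32 = 32 + F²)
(5104 + (1212 - 1*8088))/(-12382 - 1129) - u(m(-12), 34) = (5104 + (1212 - 1*8088))/(-12382 - 1129) - (32 + 8²) = (5104 + (1212 - 8088))/(-13511) - (32 + 64) = (5104 - 6876)*(-1/13511) - 1*96 = -1772*(-1/13511) - 96 = 1772/13511 - 96 = -1295284/13511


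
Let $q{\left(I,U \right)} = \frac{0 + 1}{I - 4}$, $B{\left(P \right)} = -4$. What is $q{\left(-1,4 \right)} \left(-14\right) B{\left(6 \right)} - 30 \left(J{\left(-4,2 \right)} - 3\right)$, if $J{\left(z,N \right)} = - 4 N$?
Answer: $\frac{1594}{5} \approx 318.8$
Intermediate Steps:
$q{\left(I,U \right)} = \frac{1}{-4 + I}$ ($q{\left(I,U \right)} = 1 \frac{1}{-4 + I} = \frac{1}{-4 + I}$)
$q{\left(-1,4 \right)} \left(-14\right) B{\left(6 \right)} - 30 \left(J{\left(-4,2 \right)} - 3\right) = \frac{1}{-4 - 1} \left(-14\right) \left(-4\right) - 30 \left(\left(-4\right) 2 - 3\right) = \frac{1}{-5} \left(-14\right) \left(-4\right) - 30 \left(-8 - 3\right) = \left(- \frac{1}{5}\right) \left(-14\right) \left(-4\right) - 30 \left(-11\right) = \frac{14}{5} \left(-4\right) - -330 = - \frac{56}{5} + 330 = \frac{1594}{5}$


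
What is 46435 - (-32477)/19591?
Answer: 909740562/19591 ≈ 46437.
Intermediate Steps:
46435 - (-32477)/19591 = 46435 - 1*(-32477/19591) = 46435 + 32477/19591 = 909740562/19591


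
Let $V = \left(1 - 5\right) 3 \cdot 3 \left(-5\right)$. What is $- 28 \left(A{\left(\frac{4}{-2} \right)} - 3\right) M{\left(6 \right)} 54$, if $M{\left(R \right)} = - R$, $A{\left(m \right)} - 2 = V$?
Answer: $1623888$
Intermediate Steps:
$V = 180$ ($V = \left(-4\right) 3 \cdot 3 \left(-5\right) = \left(-12\right) 3 \left(-5\right) = \left(-36\right) \left(-5\right) = 180$)
$A{\left(m \right)} = 182$ ($A{\left(m \right)} = 2 + 180 = 182$)
$- 28 \left(A{\left(\frac{4}{-2} \right)} - 3\right) M{\left(6 \right)} 54 = - 28 \left(182 - 3\right) \left(\left(-1\right) 6\right) 54 = - 28 \cdot 179 \left(-6\right) 54 = \left(-28\right) \left(-1074\right) 54 = 30072 \cdot 54 = 1623888$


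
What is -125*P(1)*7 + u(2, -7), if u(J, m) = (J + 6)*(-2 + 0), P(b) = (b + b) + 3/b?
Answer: -4391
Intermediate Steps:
P(b) = 2*b + 3/b
u(J, m) = -12 - 2*J (u(J, m) = (6 + J)*(-2) = -12 - 2*J)
-125*P(1)*7 + u(2, -7) = -125*(2*1 + 3/1)*7 + (-12 - 2*2) = -125*(2 + 3*1)*7 + (-12 - 4) = -125*(2 + 3)*7 - 16 = -625*7 - 16 = -125*35 - 16 = -4375 - 16 = -4391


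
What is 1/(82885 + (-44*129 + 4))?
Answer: 1/77213 ≈ 1.2951e-5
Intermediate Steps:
1/(82885 + (-44*129 + 4)) = 1/(82885 + (-5676 + 4)) = 1/(82885 - 5672) = 1/77213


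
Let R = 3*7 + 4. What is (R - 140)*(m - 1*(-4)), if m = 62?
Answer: -7590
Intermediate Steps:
R = 25 (R = 21 + 4 = 25)
(R - 140)*(m - 1*(-4)) = (25 - 140)*(62 - 1*(-4)) = -115*(62 + 4) = -115*66 = -7590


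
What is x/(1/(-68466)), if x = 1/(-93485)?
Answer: 68466/93485 ≈ 0.73237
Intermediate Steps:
x = -1/93485 ≈ -1.0697e-5
x/(1/(-68466)) = -1/(93485*(1/(-68466))) = -1/(93485*(-1/68466)) = -1/93485*(-68466) = 68466/93485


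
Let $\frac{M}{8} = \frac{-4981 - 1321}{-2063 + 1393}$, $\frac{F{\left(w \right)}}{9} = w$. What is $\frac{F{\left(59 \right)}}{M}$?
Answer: $\frac{177885}{25208} \approx 7.0567$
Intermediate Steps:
$F{\left(w \right)} = 9 w$
$M = \frac{25208}{335}$ ($M = 8 \frac{-4981 - 1321}{-2063 + 1393} = 8 \left(- \frac{6302}{-670}\right) = 8 \left(\left(-6302\right) \left(- \frac{1}{670}\right)\right) = 8 \cdot \frac{3151}{335} = \frac{25208}{335} \approx 75.248$)
$\frac{F{\left(59 \right)}}{M} = \frac{9 \cdot 59}{\frac{25208}{335}} = 531 \cdot \frac{335}{25208} = \frac{177885}{25208}$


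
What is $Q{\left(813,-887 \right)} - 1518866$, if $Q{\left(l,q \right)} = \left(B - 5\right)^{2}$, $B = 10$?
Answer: $-1518841$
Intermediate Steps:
$Q{\left(l,q \right)} = 25$ ($Q{\left(l,q \right)} = \left(10 - 5\right)^{2} = 5^{2} = 25$)
$Q{\left(813,-887 \right)} - 1518866 = 25 - 1518866 = -1518841$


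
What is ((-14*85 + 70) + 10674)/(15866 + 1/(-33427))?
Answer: 319361558/530352781 ≈ 0.60217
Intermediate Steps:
((-14*85 + 70) + 10674)/(15866 + 1/(-33427)) = ((-1190 + 70) + 10674)/(15866 - 1/33427) = (-1120 + 10674)/(530352781/33427) = 9554*(33427/530352781) = 319361558/530352781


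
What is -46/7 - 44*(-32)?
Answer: 9810/7 ≈ 1401.4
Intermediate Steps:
-46/7 - 44*(-32) = -46*1/7 + 1408 = -46/7 + 1408 = 9810/7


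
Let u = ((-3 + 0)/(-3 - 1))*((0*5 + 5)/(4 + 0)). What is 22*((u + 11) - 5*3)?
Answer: -539/8 ≈ -67.375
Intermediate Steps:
u = 15/16 (u = (-3/(-4))*((0 + 5)/4) = (-3*(-¼))*(5*(¼)) = (¾)*(5/4) = 15/16 ≈ 0.93750)
22*((u + 11) - 5*3) = 22*((15/16 + 11) - 5*3) = 22*(191/16 - 15) = 22*(-49/16) = -539/8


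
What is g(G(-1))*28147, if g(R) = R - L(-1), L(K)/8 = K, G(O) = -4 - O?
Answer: 140735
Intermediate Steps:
L(K) = 8*K
g(R) = 8 + R (g(R) = R - 8*(-1) = R - 1*(-8) = R + 8 = 8 + R)
g(G(-1))*28147 = (8 + (-4 - 1*(-1)))*28147 = (8 + (-4 + 1))*28147 = (8 - 3)*28147 = 5*28147 = 140735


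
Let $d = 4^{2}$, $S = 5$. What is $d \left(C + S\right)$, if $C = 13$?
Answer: $288$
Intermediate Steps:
$d = 16$
$d \left(C + S\right) = 16 \left(13 + 5\right) = 16 \cdot 18 = 288$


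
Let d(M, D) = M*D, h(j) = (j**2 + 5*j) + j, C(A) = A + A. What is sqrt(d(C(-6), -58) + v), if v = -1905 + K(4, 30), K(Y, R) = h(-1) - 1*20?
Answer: I*sqrt(1234) ≈ 35.128*I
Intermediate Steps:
C(A) = 2*A
h(j) = j**2 + 6*j
K(Y, R) = -25 (K(Y, R) = -(6 - 1) - 1*20 = -1*5 - 20 = -5 - 20 = -25)
d(M, D) = D*M
v = -1930 (v = -1905 - 25 = -1930)
sqrt(d(C(-6), -58) + v) = sqrt(-116*(-6) - 1930) = sqrt(-58*(-12) - 1930) = sqrt(696 - 1930) = sqrt(-1234) = I*sqrt(1234)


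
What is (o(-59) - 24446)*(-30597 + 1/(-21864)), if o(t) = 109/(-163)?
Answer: 888575844037621/1187944 ≈ 7.4800e+8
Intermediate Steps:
o(t) = -109/163 (o(t) = 109*(-1/163) = -109/163)
(o(-59) - 24446)*(-30597 + 1/(-21864)) = (-109/163 - 24446)*(-30597 + 1/(-21864)) = -3984807*(-30597 - 1/21864)/163 = -3984807/163*(-668972809/21864) = 888575844037621/1187944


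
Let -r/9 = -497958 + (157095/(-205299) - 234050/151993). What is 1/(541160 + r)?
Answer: 111842333/561761977274641 ≈ 1.9909e-7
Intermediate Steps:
r = 501237380348361/111842333 (r = -9*(-497958 + (157095/(-205299) - 234050/151993)) = -9*(-497958 + (157095*(-1/205299) - 234050*1/151993)) = -9*(-497958 + (-17455/22811 - 7550/4903)) = -9*(-497958 - 257804915/111842333) = -9*(-55693042260929/111842333) = 501237380348361/111842333 ≈ 4.4816e+6)
1/(541160 + r) = 1/(541160 + 501237380348361/111842333) = 1/(561761977274641/111842333) = 111842333/561761977274641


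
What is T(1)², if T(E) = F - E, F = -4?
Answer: 25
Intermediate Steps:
T(E) = -4 - E
T(1)² = (-4 - 1*1)² = (-4 - 1)² = (-5)² = 25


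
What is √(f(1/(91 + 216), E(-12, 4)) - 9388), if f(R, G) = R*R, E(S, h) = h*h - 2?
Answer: 21*I*√2006371/307 ≈ 96.892*I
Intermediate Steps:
E(S, h) = -2 + h² (E(S, h) = h² - 2 = -2 + h²)
f(R, G) = R²
√(f(1/(91 + 216), E(-12, 4)) - 9388) = √((1/(91 + 216))² - 9388) = √((1/307)² - 9388) = √(1/94249 - 9388) = √(-884809611/94249) = 21*I*√2006371/307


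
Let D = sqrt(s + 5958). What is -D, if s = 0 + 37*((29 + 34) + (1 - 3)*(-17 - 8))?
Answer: -sqrt(10139) ≈ -100.69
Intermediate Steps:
s = 4181 (s = 0 + 37*(63 - 2*(-25)) = 0 + 37*(63 + 50) = 0 + 37*113 = 0 + 4181 = 4181)
D = sqrt(10139) (D = sqrt(4181 + 5958) = sqrt(10139) ≈ 100.69)
-D = -sqrt(10139)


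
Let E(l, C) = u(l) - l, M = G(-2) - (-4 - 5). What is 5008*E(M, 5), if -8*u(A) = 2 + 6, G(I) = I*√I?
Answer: -50080 + 10016*I*√2 ≈ -50080.0 + 14165.0*I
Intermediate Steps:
G(I) = I^(3/2)
M = 9 - 2*I*√2 (M = (-2)^(3/2) - (-4 - 5) = -2*I*√2 - 1*(-9) = -2*I*√2 + 9 = 9 - 2*I*√2 ≈ 9.0 - 2.8284*I)
u(A) = -1 (u(A) = -(2 + 6)/8 = -⅛*8 = -1)
E(l, C) = -1 - l
5008*E(M, 5) = 5008*(-1 - (9 - 2*I*√2)) = 5008*(-1 + (-9 + 2*I*√2)) = 5008*(-10 + 2*I*√2) = -50080 + 10016*I*√2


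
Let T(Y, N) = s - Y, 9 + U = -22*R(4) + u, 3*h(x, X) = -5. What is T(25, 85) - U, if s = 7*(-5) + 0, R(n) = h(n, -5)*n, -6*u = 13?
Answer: -391/2 ≈ -195.50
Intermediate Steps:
u = -13/6 (u = -1/6*13 = -13/6 ≈ -2.1667)
h(x, X) = -5/3 (h(x, X) = (1/3)*(-5) = -5/3)
R(n) = -5*n/3
s = -35 (s = -35 + 0 = -35)
U = 271/2 (U = -9 + (-(-110)*4/3 - 13/6) = -9 + (-22*(-20/3) - 13/6) = -9 + (440/3 - 13/6) = -9 + 289/2 = 271/2 ≈ 135.50)
T(Y, N) = -35 - Y
T(25, 85) - U = (-35 - 1*25) - 1*271/2 = (-35 - 25) - 271/2 = -60 - 271/2 = -391/2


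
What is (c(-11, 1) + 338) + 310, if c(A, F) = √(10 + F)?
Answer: 648 + √11 ≈ 651.32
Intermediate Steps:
(c(-11, 1) + 338) + 310 = (√(10 + 1) + 338) + 310 = (√11 + 338) + 310 = (338 + √11) + 310 = 648 + √11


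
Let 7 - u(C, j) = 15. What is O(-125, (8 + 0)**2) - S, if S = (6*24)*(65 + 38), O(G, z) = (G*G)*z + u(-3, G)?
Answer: 985160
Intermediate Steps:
u(C, j) = -8 (u(C, j) = 7 - 1*15 = 7 - 15 = -8)
O(G, z) = -8 + z*G**2 (O(G, z) = (G*G)*z - 8 = G**2*z - 8 = z*G**2 - 8 = -8 + z*G**2)
S = 14832 (S = 144*103 = 14832)
O(-125, (8 + 0)**2) - S = (-8 + (8 + 0)**2*(-125)**2) - 1*14832 = (-8 + 8**2*15625) - 14832 = (-8 + 64*15625) - 14832 = (-8 + 1000000) - 14832 = 999992 - 14832 = 985160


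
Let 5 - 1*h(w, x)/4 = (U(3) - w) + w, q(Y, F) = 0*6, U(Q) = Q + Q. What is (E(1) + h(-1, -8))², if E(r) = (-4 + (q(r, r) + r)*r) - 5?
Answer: 144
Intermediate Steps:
U(Q) = 2*Q
q(Y, F) = 0
h(w, x) = -4 (h(w, x) = 20 - 4*((2*3 - w) + w) = 20 - 4*((6 - w) + w) = 20 - 4*6 = 20 - 24 = -4)
E(r) = -9 + r² (E(r) = (-4 + (0 + r)*r) - 5 = (-4 + r*r) - 5 = (-4 + r²) - 5 = -9 + r²)
(E(1) + h(-1, -8))² = ((-9 + 1²) - 4)² = ((-9 + 1) - 4)² = (-8 - 4)² = (-12)² = 144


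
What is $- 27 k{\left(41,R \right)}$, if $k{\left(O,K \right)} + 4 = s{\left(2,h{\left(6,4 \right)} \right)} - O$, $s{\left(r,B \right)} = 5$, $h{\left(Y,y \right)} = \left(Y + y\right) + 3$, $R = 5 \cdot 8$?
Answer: $1080$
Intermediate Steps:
$R = 40$
$h{\left(Y,y \right)} = 3 + Y + y$
$k{\left(O,K \right)} = 1 - O$ ($k{\left(O,K \right)} = -4 - \left(-5 + O\right) = 1 - O$)
$- 27 k{\left(41,R \right)} = - 27 \left(1 - 41\right) = \left(-27\right) \left(-40\right) = 1080$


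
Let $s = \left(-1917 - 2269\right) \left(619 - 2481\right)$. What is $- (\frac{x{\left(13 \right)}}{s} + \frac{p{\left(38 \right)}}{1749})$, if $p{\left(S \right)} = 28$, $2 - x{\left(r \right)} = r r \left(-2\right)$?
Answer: $- \frac{54708989}{3408071667} \approx -0.016053$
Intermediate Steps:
$x{\left(r \right)} = 2 + 2 r^{2}$ ($x{\left(r \right)} = 2 - r r \left(-2\right) = 2 - r^{2} \left(-2\right) = 2 - - 2 r^{2} = 2 + 2 r^{2}$)
$s = 7794332$ ($s = \left(-4186\right) \left(-1862\right) = 7794332$)
$- (\frac{x{\left(13 \right)}}{s} + \frac{p{\left(38 \right)}}{1749}) = - (\frac{2 + 2 \cdot 13^{2}}{7794332} + \frac{28}{1749}) = - (\left(2 + 2 \cdot 169\right) \frac{1}{7794332} + 28 \cdot \frac{1}{1749}) = - (\left(2 + 338\right) \frac{1}{7794332} + \frac{28}{1749}) = - (340 \cdot \frac{1}{7794332} + \frac{28}{1749}) = - (\frac{85}{1948583} + \frac{28}{1749}) = \left(-1\right) \frac{54708989}{3408071667} = - \frac{54708989}{3408071667}$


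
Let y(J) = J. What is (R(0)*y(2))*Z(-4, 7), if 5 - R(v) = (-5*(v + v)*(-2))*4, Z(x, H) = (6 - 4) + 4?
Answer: 60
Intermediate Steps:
Z(x, H) = 6 (Z(x, H) = 2 + 4 = 6)
R(v) = 5 - 80*v (R(v) = 5 - -5*(v + v)*(-2)*4 = 5 - -10*v*(-2)*4 = 5 - 20*v*4 = 5 - 80*v)
(R(0)*y(2))*Z(-4, 7) = ((5 - 80*0)*2)*6 = ((5 + 0)*2)*6 = (5*2)*6 = 10*6 = 60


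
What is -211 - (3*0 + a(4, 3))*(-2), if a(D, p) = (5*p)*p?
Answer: -121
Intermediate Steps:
a(D, p) = 5*p²
-211 - (3*0 + a(4, 3))*(-2) = -211 - (3*0 + 5*3²)*(-2) = -211 - (0 + 5*9)*(-2) = -211 - (0 + 45)*(-2) = -211 - 45*(-2) = -211 - 1*(-90) = -211 + 90 = -121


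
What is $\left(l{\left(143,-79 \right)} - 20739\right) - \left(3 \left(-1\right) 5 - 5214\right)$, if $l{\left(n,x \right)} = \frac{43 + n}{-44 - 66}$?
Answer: $- \frac{853143}{55} \approx -15512.0$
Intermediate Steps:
$l{\left(n,x \right)} = - \frac{43}{110} - \frac{n}{110}$ ($l{\left(n,x \right)} = \frac{43 + n}{-110} = \left(43 + n\right) \left(- \frac{1}{110}\right) = - \frac{43}{110} - \frac{n}{110}$)
$\left(l{\left(143,-79 \right)} - 20739\right) - \left(3 \left(-1\right) 5 - 5214\right) = \left(\left(- \frac{43}{110} - \frac{13}{10}\right) - 20739\right) - \left(3 \left(-1\right) 5 - 5214\right) = \left(\left(- \frac{43}{110} - \frac{13}{10}\right) - 20739\right) - \left(\left(-3\right) 5 - 5214\right) = \left(- \frac{93}{55} - 20739\right) - \left(-15 - 5214\right) = - \frac{1140738}{55} - -5229 = - \frac{1140738}{55} + 5229 = - \frac{853143}{55}$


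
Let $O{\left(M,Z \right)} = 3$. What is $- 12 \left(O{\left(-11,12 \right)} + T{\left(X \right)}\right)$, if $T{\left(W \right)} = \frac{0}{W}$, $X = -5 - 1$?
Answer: $-36$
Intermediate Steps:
$X = -6$
$T{\left(W \right)} = 0$
$- 12 \left(O{\left(-11,12 \right)} + T{\left(X \right)}\right) = - 12 \left(3 + 0\right) = \left(-12\right) 3 = -36$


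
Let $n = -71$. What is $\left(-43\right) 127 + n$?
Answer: $-5532$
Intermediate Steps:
$\left(-43\right) 127 + n = \left(-43\right) 127 - 71 = -5461 - 71 = -5532$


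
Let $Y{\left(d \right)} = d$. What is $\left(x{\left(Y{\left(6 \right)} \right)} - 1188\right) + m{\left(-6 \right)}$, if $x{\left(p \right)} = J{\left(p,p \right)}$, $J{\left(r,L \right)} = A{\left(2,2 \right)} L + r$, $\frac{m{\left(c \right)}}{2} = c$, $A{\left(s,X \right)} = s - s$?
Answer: $-1194$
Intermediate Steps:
$A{\left(s,X \right)} = 0$
$m{\left(c \right)} = 2 c$
$J{\left(r,L \right)} = r$ ($J{\left(r,L \right)} = 0 L + r = 0 + r = r$)
$x{\left(p \right)} = p$
$\left(x{\left(Y{\left(6 \right)} \right)} - 1188\right) + m{\left(-6 \right)} = \left(6 - 1188\right) + 2 \left(-6\right) = -1182 - 12 = -1194$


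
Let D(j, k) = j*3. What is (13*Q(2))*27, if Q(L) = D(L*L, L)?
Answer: 4212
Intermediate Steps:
D(j, k) = 3*j
Q(L) = 3*L² (Q(L) = 3*(L*L) = 3*L²)
(13*Q(2))*27 = (13*(3*2²))*27 = (13*(3*4))*27 = (13*12)*27 = 156*27 = 4212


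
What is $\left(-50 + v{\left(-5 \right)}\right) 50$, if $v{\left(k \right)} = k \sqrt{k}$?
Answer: $-2500 - 250 i \sqrt{5} \approx -2500.0 - 559.02 i$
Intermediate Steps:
$v{\left(k \right)} = k^{\frac{3}{2}}$
$\left(-50 + v{\left(-5 \right)}\right) 50 = \left(-50 + \left(-5\right)^{\frac{3}{2}}\right) 50 = \left(-50 - 5 i \sqrt{5}\right) 50 = -2500 - 250 i \sqrt{5}$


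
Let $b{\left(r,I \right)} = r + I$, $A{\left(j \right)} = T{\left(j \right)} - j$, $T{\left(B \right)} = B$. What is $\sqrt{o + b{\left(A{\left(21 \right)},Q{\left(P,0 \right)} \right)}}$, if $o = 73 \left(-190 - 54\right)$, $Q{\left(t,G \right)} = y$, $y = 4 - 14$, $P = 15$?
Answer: $i \sqrt{17822} \approx 133.5 i$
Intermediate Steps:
$y = -10$ ($y = 4 - 14 = -10$)
$Q{\left(t,G \right)} = -10$
$A{\left(j \right)} = 0$ ($A{\left(j \right)} = j - j = 0$)
$b{\left(r,I \right)} = I + r$
$o = -17812$ ($o = 73 \left(-244\right) = -17812$)
$\sqrt{o + b{\left(A{\left(21 \right)},Q{\left(P,0 \right)} \right)}} = \sqrt{-17812 + \left(-10 + 0\right)} = \sqrt{-17812 - 10} = \sqrt{-17822} = i \sqrt{17822}$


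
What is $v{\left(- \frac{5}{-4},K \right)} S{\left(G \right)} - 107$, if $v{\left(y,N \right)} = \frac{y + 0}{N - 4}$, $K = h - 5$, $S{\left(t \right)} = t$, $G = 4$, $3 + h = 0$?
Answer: $- \frac{1289}{12} \approx -107.42$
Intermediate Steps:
$h = -3$ ($h = -3 + 0 = -3$)
$K = -8$ ($K = -3 - 5 = -8$)
$v{\left(y,N \right)} = \frac{y}{-4 + N}$
$v{\left(- \frac{5}{-4},K \right)} S{\left(G \right)} - 107 = \frac{\left(-5\right) \frac{1}{-4}}{-4 - 8} \cdot 4 - 107 = \frac{\left(-5\right) \left(- \frac{1}{4}\right)}{-12} \cdot 4 - 107 = \frac{5}{4} \left(- \frac{1}{12}\right) 4 - 107 = \left(- \frac{5}{48}\right) 4 - 107 = - \frac{5}{12} - 107 = - \frac{1289}{12}$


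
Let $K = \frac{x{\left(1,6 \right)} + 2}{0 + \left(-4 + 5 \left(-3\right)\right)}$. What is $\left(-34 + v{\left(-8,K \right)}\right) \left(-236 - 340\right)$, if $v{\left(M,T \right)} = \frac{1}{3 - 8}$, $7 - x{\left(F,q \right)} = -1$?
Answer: $\frac{98496}{5} \approx 19699.0$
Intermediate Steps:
$x{\left(F,q \right)} = 8$ ($x{\left(F,q \right)} = 7 - -1 = 7 + 1 = 8$)
$K = - \frac{10}{19}$ ($K = \frac{8 + 2}{0 + \left(-4 + 5 \left(-3\right)\right)} = \frac{10}{0 - 19} = \frac{10}{-19} = 10 \left(- \frac{1}{19}\right) = - \frac{10}{19} \approx -0.52632$)
$v{\left(M,T \right)} = - \frac{1}{5}$ ($v{\left(M,T \right)} = \frac{1}{-5} = - \frac{1}{5}$)
$\left(-34 + v{\left(-8,K \right)}\right) \left(-236 - 340\right) = \left(-34 - \frac{1}{5}\right) \left(-236 - 340\right) = \left(- \frac{171}{5}\right) \left(-576\right) = \frac{98496}{5}$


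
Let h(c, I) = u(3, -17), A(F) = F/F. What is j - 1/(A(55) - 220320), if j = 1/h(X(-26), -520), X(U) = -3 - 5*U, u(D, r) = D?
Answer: 220322/660957 ≈ 0.33334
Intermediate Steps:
A(F) = 1
h(c, I) = 3
j = 1/3 ≈ 0.33333
j - 1/(A(55) - 220320) = 1/3 - 1/(1 - 220320) = 1/3 - 1/(-220319) = 1/3 - 1*(-1/220319) = 1/3 + 1/220319 = 220322/660957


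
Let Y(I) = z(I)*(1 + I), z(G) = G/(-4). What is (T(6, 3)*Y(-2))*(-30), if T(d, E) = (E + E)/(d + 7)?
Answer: 90/13 ≈ 6.9231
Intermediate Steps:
T(d, E) = 2*E/(7 + d) (T(d, E) = (2*E)/(7 + d) = 2*E/(7 + d))
z(G) = -G/4 (z(G) = G*(-¼) = -G/4)
Y(I) = -I*(1 + I)/4 (Y(I) = (-I/4)*(1 + I) = -I*(1 + I)/4)
(T(6, 3)*Y(-2))*(-30) = ((2*3/(7 + 6))*(-¼*(-2)*(1 - 2)))*(-30) = ((2*3/13)*(-¼*(-2)*(-1)))*(-30) = ((2*3*(1/13))*(-½))*(-30) = ((6/13)*(-½))*(-30) = -3/13*(-30) = 90/13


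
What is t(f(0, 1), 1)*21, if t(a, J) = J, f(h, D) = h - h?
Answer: 21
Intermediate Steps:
f(h, D) = 0
t(f(0, 1), 1)*21 = 1*21 = 21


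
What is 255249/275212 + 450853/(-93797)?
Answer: -100138565383/25814059964 ≈ -3.8792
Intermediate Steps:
255249/275212 + 450853/(-93797) = 255249*(1/275212) + 450853*(-1/93797) = 255249/275212 - 450853/93797 = -100138565383/25814059964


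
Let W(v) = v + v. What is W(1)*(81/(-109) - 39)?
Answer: -8664/109 ≈ -79.486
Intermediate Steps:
W(v) = 2*v
W(1)*(81/(-109) - 39) = (2*1)*(81/(-109) - 39) = 2*(81*(-1/109) - 39) = 2*(-81/109 - 39) = 2*(-4332/109) = -8664/109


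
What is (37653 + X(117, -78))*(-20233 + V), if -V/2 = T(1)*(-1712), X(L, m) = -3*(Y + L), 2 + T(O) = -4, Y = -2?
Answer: -1521308316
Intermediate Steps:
T(O) = -6 (T(O) = -2 - 4 = -6)
X(L, m) = 6 - 3*L (X(L, m) = -3*(-2 + L) = 6 - 3*L)
V = -20544 (V = -(-12)*(-1712) = -2*10272 = -20544)
(37653 + X(117, -78))*(-20233 + V) = (37653 + (6 - 3*117))*(-20233 - 20544) = (37653 + (6 - 351))*(-40777) = (37653 - 345)*(-40777) = 37308*(-40777) = -1521308316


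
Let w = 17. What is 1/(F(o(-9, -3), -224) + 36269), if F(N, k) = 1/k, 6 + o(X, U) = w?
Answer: 224/8124255 ≈ 2.7572e-5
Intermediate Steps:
o(X, U) = 11 (o(X, U) = -6 + 17 = 11)
1/(F(o(-9, -3), -224) + 36269) = 1/(1/(-224) + 36269) = 1/(-1/224 + 36269) = 1/(8124255/224) = 224/8124255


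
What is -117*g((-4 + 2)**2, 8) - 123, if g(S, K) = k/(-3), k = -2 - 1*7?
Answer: -474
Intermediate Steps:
k = -9 (k = -2 - 7 = -9)
g(S, K) = 3 (g(S, K) = -9/(-3) = -9*(-1/3) = 3)
-117*g((-4 + 2)**2, 8) - 123 = -117*3 - 123 = -351 - 123 = -474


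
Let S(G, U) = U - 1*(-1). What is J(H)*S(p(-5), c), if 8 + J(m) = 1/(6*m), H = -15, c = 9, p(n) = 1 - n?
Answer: -721/9 ≈ -80.111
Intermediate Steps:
J(m) = -8 + 1/(6*m)
S(G, U) = 1 + U (S(G, U) = U + 1 = 1 + U)
J(H)*S(p(-5), c) = (-8 + (1/6)/(-15))*(1 + 9) = (-8 + (1/6)*(-1/15))*10 = (-8 - 1/90)*10 = -721/90*10 = -721/9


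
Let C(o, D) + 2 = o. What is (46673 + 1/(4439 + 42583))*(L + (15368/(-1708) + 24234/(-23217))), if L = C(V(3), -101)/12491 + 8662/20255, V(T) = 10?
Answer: -2939845824740947707290903/6552273608787586505 ≈ -4.4868e+5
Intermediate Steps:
C(o, D) = -2 + o
L = 108359082/253005205 (L = (-2 + 10)/12491 + 8662/20255 = 8*(1/12491) + 8662*(1/20255) = 8/12491 + 8662/20255 = 108359082/253005205 ≈ 0.42829)
(46673 + 1/(4439 + 42583))*(L + (15368/(-1708) + 24234/(-23217))) = (46673 + 1/(4439 + 42583))*(108359082/253005205 + (15368/(-1708) + 24234/(-23217))) = (46673 + 1/47022)*(108359082/253005205 + (15368*(-1/1708) + 24234*(-1/23217))) = (46673 + 1/47022)*(108359082/253005205 + (-3842/427 - 8078/7739)) = 2194657807*(108359082/253005205 - 33182544/3304553)/47022 = (2194657807/47022)*(-8037278017641174/836069109198365) = -2939845824740947707290903/6552273608787586505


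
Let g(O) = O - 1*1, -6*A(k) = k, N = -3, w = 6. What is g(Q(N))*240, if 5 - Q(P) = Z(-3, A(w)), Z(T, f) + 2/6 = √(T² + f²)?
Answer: 1040 - 240*√10 ≈ 281.05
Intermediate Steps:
A(k) = -k/6
Z(T, f) = -⅓ + √(T² + f²)
Q(P) = 16/3 - √10 (Q(P) = 5 - (-⅓ + √((-3)² + (-⅙*6)²)) = 5 - (-⅓ + √(9 + (-1)²)) = 5 - (-⅓ + √(9 + 1)) = 5 - (-⅓ + √10) = 5 + (⅓ - √10) = 16/3 - √10)
g(O) = -1 + O (g(O) = O - 1 = -1 + O)
g(Q(N))*240 = (-1 + (16/3 - √10))*240 = (13/3 - √10)*240 = 1040 - 240*√10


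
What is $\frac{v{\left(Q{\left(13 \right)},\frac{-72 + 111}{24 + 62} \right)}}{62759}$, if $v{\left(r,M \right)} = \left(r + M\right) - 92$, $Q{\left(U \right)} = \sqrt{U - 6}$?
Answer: $- \frac{7873}{5397274} + \frac{\sqrt{7}}{62759} \approx -0.0014165$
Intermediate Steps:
$Q{\left(U \right)} = \sqrt{-6 + U}$
$v{\left(r,M \right)} = -92 + M + r$ ($v{\left(r,M \right)} = \left(M + r\right) - 92 = -92 + M + r$)
$\frac{v{\left(Q{\left(13 \right)},\frac{-72 + 111}{24 + 62} \right)}}{62759} = \frac{-92 + \frac{-72 + 111}{24 + 62} + \sqrt{-6 + 13}}{62759} = \left(-92 + \frac{39}{86} + \sqrt{7}\right) \frac{1}{62759} = \left(- \frac{7873}{86} + \sqrt{7}\right) \frac{1}{62759} = - \frac{7873}{5397274} + \frac{\sqrt{7}}{62759}$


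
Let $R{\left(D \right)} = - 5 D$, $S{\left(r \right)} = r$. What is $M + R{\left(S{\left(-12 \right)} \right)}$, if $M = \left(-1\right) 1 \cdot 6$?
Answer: $54$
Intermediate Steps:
$M = -6$ ($M = \left(-1\right) 6 = -6$)
$M + R{\left(S{\left(-12 \right)} \right)} = -6 - -60 = -6 + 60 = 54$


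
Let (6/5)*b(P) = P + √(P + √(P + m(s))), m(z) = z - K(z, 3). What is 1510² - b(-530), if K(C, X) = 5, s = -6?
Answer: 6841625/3 - 5*√(-530 + I*√541)/6 ≈ 2.2805e+6 - 19.189*I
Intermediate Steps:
m(z) = -5 + z (m(z) = z - 1*5 = z - 5 = -5 + z)
b(P) = 5*P/6 + 5*√(P + √(-11 + P))/6 (b(P) = 5*(P + √(P + √(P + (-5 - 6))))/6 = 5*(P + √(P + √(P - 11)))/6 = 5*(P + √(P + √(-11 + P)))/6 = 5*P/6 + 5*√(P + √(-11 + P))/6)
1510² - b(-530) = 1510² - ((⅚)*(-530) + 5*√(-530 + √(-11 - 530))/6) = 2280100 - (-1325/3 + 5*√(-530 + √(-541))/6) = 2280100 - (-1325/3 + 5*√(-530 + I*√541)/6) = 2280100 + (1325/3 - 5*√(-530 + I*√541)/6) = 6841625/3 - 5*√(-530 + I*√541)/6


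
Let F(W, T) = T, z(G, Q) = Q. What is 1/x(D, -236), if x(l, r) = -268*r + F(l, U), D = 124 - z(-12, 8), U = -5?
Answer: 1/63243 ≈ 1.5812e-5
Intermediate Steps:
D = 116 (D = 124 - 1*8 = 124 - 8 = 116)
x(l, r) = -5 - 268*r (x(l, r) = -268*r - 5 = -5 - 268*r)
1/x(D, -236) = 1/(-5 - 268*(-236)) = 1/(-5 + 63248) = 1/63243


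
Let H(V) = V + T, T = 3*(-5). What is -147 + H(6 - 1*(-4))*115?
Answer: -722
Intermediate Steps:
T = -15
H(V) = -15 + V (H(V) = V - 15 = -15 + V)
-147 + H(6 - 1*(-4))*115 = -147 + (-15 + (6 - 1*(-4)))*115 = -147 + (-15 + (6 + 4))*115 = -147 + (-15 + 10)*115 = -147 - 5*115 = -147 - 575 = -722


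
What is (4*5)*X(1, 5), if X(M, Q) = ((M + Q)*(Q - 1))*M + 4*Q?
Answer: 880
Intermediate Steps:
X(M, Q) = 4*Q + M*(-1 + Q)*(M + Q) (X(M, Q) = ((M + Q)*(-1 + Q))*M + 4*Q = ((-1 + Q)*(M + Q))*M + 4*Q = M*(-1 + Q)*(M + Q) + 4*Q = 4*Q + M*(-1 + Q)*(M + Q))
(4*5)*X(1, 5) = (4*5)*(-1*1**2 + 4*5 + 1*5**2 + 5*1**2 - 1*1*5) = 20*(-1*1 + 20 + 1*25 + 5*1 - 5) = 20*(-1 + 20 + 25 + 5 - 5) = 20*44 = 880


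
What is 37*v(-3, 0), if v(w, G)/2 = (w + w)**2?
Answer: 2664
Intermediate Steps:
v(w, G) = 8*w**2 (v(w, G) = 2*(w + w)**2 = 2*(2*w)**2 = 2*(4*w**2) = 8*w**2)
37*v(-3, 0) = 37*(8*(-3)**2) = 37*(8*9) = 37*72 = 2664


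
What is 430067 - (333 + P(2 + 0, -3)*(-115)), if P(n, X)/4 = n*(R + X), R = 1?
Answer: 427894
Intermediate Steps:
P(n, X) = 4*n*(1 + X) (P(n, X) = 4*(n*(1 + X)) = 4*n*(1 + X))
430067 - (333 + P(2 + 0, -3)*(-115)) = 430067 - (333 + (4*(2 + 0)*(1 - 3))*(-115)) = 430067 - (333 + (4*2*(-2))*(-115)) = 430067 - (333 - 16*(-115)) = 430067 - (333 + 1840) = 430067 - 1*2173 = 430067 - 2173 = 427894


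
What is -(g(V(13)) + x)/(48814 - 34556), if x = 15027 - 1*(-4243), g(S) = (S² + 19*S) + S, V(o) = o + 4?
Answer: -19899/14258 ≈ -1.3956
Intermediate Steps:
V(o) = 4 + o
g(S) = S² + 20*S
x = 19270 (x = 15027 + 4243 = 19270)
-(g(V(13)) + x)/(48814 - 34556) = -((4 + 13)*(20 + (4 + 13)) + 19270)/(48814 - 34556) = -(17*(20 + 17) + 19270)/14258 = -(17*37 + 19270)/14258 = -(629 + 19270)/14258 = -19899/14258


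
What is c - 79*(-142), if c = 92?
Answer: 11310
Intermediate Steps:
c - 79*(-142) = 92 - 79*(-142) = 92 + 11218 = 11310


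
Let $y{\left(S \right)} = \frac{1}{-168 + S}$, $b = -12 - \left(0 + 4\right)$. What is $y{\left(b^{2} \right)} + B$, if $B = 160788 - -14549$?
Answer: $\frac{15429657}{88} \approx 1.7534 \cdot 10^{5}$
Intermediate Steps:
$b = -16$ ($b = -12 - 4 = -16$)
$B = 175337$ ($B = 160788 + 14549 = 175337$)
$y{\left(b^{2} \right)} + B = \frac{1}{-168 + \left(-16\right)^{2}} + 175337 = \frac{1}{-168 + 256} + 175337 = \frac{1}{88} + 175337 = \frac{15429657}{88}$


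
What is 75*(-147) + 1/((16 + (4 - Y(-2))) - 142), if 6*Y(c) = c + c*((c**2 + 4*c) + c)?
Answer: -4090278/371 ≈ -11025.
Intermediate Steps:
Y(c) = c/6 + c*(c**2 + 5*c)/6 (Y(c) = (c + c*((c**2 + 4*c) + c))/6 = (c + c*(c**2 + 5*c))/6 = c/6 + c*(c**2 + 5*c)/6)
75*(-147) + 1/((16 + (4 - Y(-2))) - 142) = 75*(-147) + 1/((16 + (4 - (-2)*(1 + (-2)**2 + 5*(-2))/6)) - 142) = -11025 + 1/((16 + (4 - (-2)*(1 + 4 - 10)/6)) - 142) = -11025 + 1/((16 + (4 - (-2)*(-5)/6)) - 142) = -11025 + 1/((16 + (4 - 1*5/3)) - 142) = -11025 + 1/((16 + (4 - 5/3)) - 142) = -11025 + 1/((16 + 7/3) - 142) = -11025 + 1/(55/3 - 142) = -11025 + 1/(-371/3) = -11025 - 3/371 = -4090278/371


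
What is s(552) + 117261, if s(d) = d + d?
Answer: 118365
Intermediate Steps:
s(d) = 2*d
s(552) + 117261 = 2*552 + 117261 = 1104 + 117261 = 118365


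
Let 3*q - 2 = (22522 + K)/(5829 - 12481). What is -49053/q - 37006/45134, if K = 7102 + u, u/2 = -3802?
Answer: 5522678167402/49173493 ≈ 1.1231e+5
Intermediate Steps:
u = -7604 (u = 2*(-3802) = -7604)
K = -502 (K = 7102 - 7604 = -502)
q = -2179/4989 (q = 2/3 + ((22522 - 502)/(5829 - 12481))/3 = 2/3 + (22020/(-6652))/3 = 2/3 + (22020*(-1/6652))/3 = 2/3 + (1/3)*(-5505/1663) = 2/3 - 1835/1663 = -2179/4989 ≈ -0.43676)
-49053/q - 37006/45134 = -49053/(-2179/4989) - 37006/45134 = -49053*(-4989/2179) - 37006*1/45134 = 244725417/2179 - 18503/22567 = 5522678167402/49173493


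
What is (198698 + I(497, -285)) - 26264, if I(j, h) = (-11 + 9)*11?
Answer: 172412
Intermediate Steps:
I(j, h) = -22 (I(j, h) = -2*11 = -22)
(198698 + I(497, -285)) - 26264 = (198698 - 22) - 26264 = 198676 - 26264 = 172412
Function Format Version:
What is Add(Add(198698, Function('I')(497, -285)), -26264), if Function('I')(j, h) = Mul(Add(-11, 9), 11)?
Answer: 172412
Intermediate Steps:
Function('I')(j, h) = -22 (Function('I')(j, h) = Mul(-2, 11) = -22)
Add(Add(198698, Function('I')(497, -285)), -26264) = Add(Add(198698, -22), -26264) = Add(198676, -26264) = 172412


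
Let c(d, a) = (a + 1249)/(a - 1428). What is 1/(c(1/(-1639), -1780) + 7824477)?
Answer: 3208/25100922747 ≈ 1.2780e-7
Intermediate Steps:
c(d, a) = (1249 + a)/(-1428 + a)
1/(c(1/(-1639), -1780) + 7824477) = 1/((1249 - 1780)/(-1428 - 1780) + 7824477) = 1/(-531/(-3208) + 7824477) = 1/(-1/3208*(-531) + 7824477) = 1/(531/3208 + 7824477) = 1/(25100922747/3208) = 3208/25100922747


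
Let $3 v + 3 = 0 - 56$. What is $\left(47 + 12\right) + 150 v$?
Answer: $-2891$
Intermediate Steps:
$v = - \frac{59}{3}$ ($v = -1 + \frac{0 - 56}{3} = -1 + \frac{1}{3} \left(-56\right) = -1 - \frac{56}{3} = - \frac{59}{3} \approx -19.667$)
$\left(47 + 12\right) + 150 v = \left(47 + 12\right) + 150 \left(- \frac{59}{3}\right) = 59 - 2950 = -2891$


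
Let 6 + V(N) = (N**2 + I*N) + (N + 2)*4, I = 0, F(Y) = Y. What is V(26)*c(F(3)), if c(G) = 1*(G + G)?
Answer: 4692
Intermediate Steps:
V(N) = 2 + N**2 + 4*N (V(N) = -6 + ((N**2 + 0*N) + (N + 2)*4) = -6 + ((N**2 + 0) + (2 + N)*4) = -6 + (N**2 + (8 + 4*N)) = -6 + (8 + N**2 + 4*N) = 2 + N**2 + 4*N)
c(G) = 2*G (c(G) = 1*(2*G) = 2*G)
V(26)*c(F(3)) = (2 + 26**2 + 4*26)*(2*3) = (2 + 676 + 104)*6 = 782*6 = 4692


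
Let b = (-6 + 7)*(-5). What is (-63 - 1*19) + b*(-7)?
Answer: -47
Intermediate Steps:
b = -5 (b = 1*(-5) = -5)
(-63 - 1*19) + b*(-7) = (-63 - 1*19) - 5*(-7) = (-63 - 19) + 35 = -82 + 35 = -47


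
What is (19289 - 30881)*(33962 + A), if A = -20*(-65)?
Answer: -408757104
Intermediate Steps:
A = 1300
(19289 - 30881)*(33962 + A) = (19289 - 30881)*(33962 + 1300) = -11592*35262 = -408757104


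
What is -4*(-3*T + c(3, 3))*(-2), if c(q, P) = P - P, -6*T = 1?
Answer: 4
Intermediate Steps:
T = -⅙ (T = -⅙*1 = -⅙ ≈ -0.16667)
c(q, P) = 0
-4*(-3*T + c(3, 3))*(-2) = -4*(-3*(-⅙) + 0)*(-2) = -4*(½ + 0)*(-2) = -4*½*(-2) = -2*(-2) = 4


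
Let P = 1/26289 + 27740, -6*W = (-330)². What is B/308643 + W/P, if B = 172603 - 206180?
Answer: -171753829881847/225080025349623 ≈ -0.76308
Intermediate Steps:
W = -18150 (W = -⅙*(-330)² = -⅙*108900 = -18150)
B = -33577
P = 729256861/26289 (P = 1/26289 + 27740 = 729256861/26289 ≈ 27740.)
B/308643 + W/P = -33577/308643 - 18150/729256861/26289 = -33577*1/308643 - 18150*26289/729256861 = -33577/308643 - 477145350/729256861 = -171753829881847/225080025349623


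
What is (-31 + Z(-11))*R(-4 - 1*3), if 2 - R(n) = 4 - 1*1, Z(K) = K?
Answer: 42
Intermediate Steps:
R(n) = -1 (R(n) = 2 - (4 - 1*1) = 2 - (4 - 1) = 2 - 1*3 = 2 - 3 = -1)
(-31 + Z(-11))*R(-4 - 1*3) = (-31 - 11)*(-1) = -42*(-1) = 42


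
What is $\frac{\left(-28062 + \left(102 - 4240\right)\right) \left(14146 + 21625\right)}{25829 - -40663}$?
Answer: $- \frac{287956550}{16623} \approx -17323.0$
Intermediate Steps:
$\frac{\left(-28062 + \left(102 - 4240\right)\right) \left(14146 + 21625\right)}{25829 - -40663} = \frac{\left(-28062 + \left(102 - 4240\right)\right) 35771}{25829 + 40663} = \frac{\left(-28062 - 4138\right) 35771}{66492} = \left(-32200\right) 35771 \cdot \frac{1}{66492} = \left(-1151826200\right) \frac{1}{66492} = - \frac{287956550}{16623}$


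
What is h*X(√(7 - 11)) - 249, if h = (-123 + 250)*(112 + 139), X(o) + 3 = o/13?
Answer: -95880 + 63754*I/13 ≈ -95880.0 + 4904.2*I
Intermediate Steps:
X(o) = -3 + o/13
h = 31877 (h = 127*251 = 31877)
h*X(√(7 - 11)) - 249 = 31877*(-3 + √(7 - 11)/13) - 249 = 31877*(-3 + √(-4)/13) - 249 = 31877*(-3 + (2*I)/13) - 249 = 31877*(-3 + 2*I/13) - 249 = (-95631 + 63754*I/13) - 249 = -95880 + 63754*I/13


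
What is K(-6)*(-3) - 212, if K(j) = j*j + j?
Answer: -302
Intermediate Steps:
K(j) = j + j² (K(j) = j² + j = j + j²)
K(-6)*(-3) - 212 = -6*(1 - 6)*(-3) - 212 = -6*(-5)*(-3) - 212 = 30*(-3) - 212 = -90 - 212 = -302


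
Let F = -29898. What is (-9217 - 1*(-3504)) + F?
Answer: -35611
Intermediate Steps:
(-9217 - 1*(-3504)) + F = (-9217 - 1*(-3504)) - 29898 = (-9217 + 3504) - 29898 = -5713 - 29898 = -35611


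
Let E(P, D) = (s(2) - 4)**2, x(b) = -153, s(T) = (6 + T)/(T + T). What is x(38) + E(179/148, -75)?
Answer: -149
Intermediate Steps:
s(T) = (6 + T)/(2*T) (s(T) = (6 + T)/((2*T)) = (6 + T)*(1/(2*T)) = (6 + T)/(2*T))
E(P, D) = 4 (E(P, D) = ((1/2)*(6 + 2)/2 - 4)**2 = ((1/2)*(1/2)*8 - 4)**2 = (2 - 4)**2 = (-2)**2 = 4)
x(38) + E(179/148, -75) = -153 + 4 = -149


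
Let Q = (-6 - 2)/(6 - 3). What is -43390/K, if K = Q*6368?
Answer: 65085/25472 ≈ 2.5552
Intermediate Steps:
Q = -8/3 ≈ -2.6667
K = -50944/3 (K = -8/3*6368 = -50944/3 ≈ -16981.)
-43390/K = -43390/(-50944/3) = -43390*(-3/50944) = 65085/25472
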